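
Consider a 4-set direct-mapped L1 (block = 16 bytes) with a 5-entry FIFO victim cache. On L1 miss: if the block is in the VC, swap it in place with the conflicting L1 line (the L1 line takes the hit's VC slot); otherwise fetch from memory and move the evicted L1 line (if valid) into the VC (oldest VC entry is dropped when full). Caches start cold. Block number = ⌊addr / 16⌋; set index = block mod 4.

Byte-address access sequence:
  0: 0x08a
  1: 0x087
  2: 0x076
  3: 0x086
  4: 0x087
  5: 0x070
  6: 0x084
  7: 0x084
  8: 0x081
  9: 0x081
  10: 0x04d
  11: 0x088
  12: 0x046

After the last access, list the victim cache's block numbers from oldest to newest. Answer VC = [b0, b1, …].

  [0] addr=0x8a blk=8 s=0: MISS | VC []
  [1] addr=0x87 blk=8 s=0: L1-HIT | VC []
  [2] addr=0x76 blk=7 s=3: MISS | VC []
  [3] addr=0x86 blk=8 s=0: L1-HIT | VC []
  [4] addr=0x87 blk=8 s=0: L1-HIT | VC []
  [5] addr=0x70 blk=7 s=3: L1-HIT | VC []
  [6] addr=0x84 blk=8 s=0: L1-HIT | VC []
  [7] addr=0x84 blk=8 s=0: L1-HIT | VC []
  [8] addr=0x81 blk=8 s=0: L1-HIT | VC []
  [9] addr=0x81 blk=8 s=0: L1-HIT | VC []
  [10] addr=0x4d blk=4 s=0: MISS | VC [8]
  [11] addr=0x88 blk=8 s=0: VC-HIT | VC [4]
  [12] addr=0x46 blk=4 s=0: VC-HIT | VC [8]

VC = [8]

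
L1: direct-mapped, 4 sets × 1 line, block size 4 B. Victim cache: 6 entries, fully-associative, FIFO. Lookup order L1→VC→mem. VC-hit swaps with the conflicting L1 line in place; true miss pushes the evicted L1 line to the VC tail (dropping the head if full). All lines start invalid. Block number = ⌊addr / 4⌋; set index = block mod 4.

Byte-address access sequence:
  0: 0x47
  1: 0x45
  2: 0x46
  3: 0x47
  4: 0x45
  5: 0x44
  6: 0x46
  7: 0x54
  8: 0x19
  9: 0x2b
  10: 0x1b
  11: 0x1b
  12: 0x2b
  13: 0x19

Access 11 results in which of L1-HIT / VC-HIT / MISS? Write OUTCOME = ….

OUTCOME = L1-HIT

  [0] addr=0x47 blk=17 s=1: MISS | VC []
  [1] addr=0x45 blk=17 s=1: L1-HIT | VC []
  [2] addr=0x46 blk=17 s=1: L1-HIT | VC []
  [3] addr=0x47 blk=17 s=1: L1-HIT | VC []
  [4] addr=0x45 blk=17 s=1: L1-HIT | VC []
  [5] addr=0x44 blk=17 s=1: L1-HIT | VC []
  [6] addr=0x46 blk=17 s=1: L1-HIT | VC []
  [7] addr=0x54 blk=21 s=1: MISS | VC [17]
  [8] addr=0x19 blk=6 s=2: MISS | VC [17]
  [9] addr=0x2b blk=10 s=2: MISS | VC [17, 6]
  [10] addr=0x1b blk=6 s=2: VC-HIT | VC [17, 10]
  [11] addr=0x1b blk=6 s=2: L1-HIT | VC [17, 10]
  [12] addr=0x2b blk=10 s=2: VC-HIT | VC [17, 6]
  [13] addr=0x19 blk=6 s=2: VC-HIT | VC [17, 10]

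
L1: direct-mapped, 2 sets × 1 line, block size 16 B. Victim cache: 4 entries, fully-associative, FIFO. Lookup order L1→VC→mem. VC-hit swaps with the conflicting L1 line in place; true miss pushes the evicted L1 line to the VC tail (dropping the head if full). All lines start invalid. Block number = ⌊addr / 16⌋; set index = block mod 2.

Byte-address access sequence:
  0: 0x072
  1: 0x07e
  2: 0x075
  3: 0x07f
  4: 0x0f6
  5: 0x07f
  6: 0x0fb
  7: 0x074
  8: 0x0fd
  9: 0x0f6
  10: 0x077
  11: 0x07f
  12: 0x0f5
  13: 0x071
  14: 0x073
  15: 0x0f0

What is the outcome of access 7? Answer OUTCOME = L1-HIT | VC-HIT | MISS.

0: 0x72 (blk 7, set 1) → MISS  vc=[]
1: 0x7e (blk 7, set 1) → L1-HIT  vc=[]
2: 0x75 (blk 7, set 1) → L1-HIT  vc=[]
3: 0x7f (blk 7, set 1) → L1-HIT  vc=[]
4: 0xf6 (blk 15, set 1) → MISS  vc=[7]
5: 0x7f (blk 7, set 1) → VC-HIT  vc=[15]
6: 0xfb (blk 15, set 1) → VC-HIT  vc=[7]
7: 0x74 (blk 7, set 1) → VC-HIT  vc=[15]
8: 0xfd (blk 15, set 1) → VC-HIT  vc=[7]
9: 0xf6 (blk 15, set 1) → L1-HIT  vc=[7]
10: 0x77 (blk 7, set 1) → VC-HIT  vc=[15]
11: 0x7f (blk 7, set 1) → L1-HIT  vc=[15]
12: 0xf5 (blk 15, set 1) → VC-HIT  vc=[7]
13: 0x71 (blk 7, set 1) → VC-HIT  vc=[15]
14: 0x73 (blk 7, set 1) → L1-HIT  vc=[15]
15: 0xf0 (blk 15, set 1) → VC-HIT  vc=[7]

OUTCOME = VC-HIT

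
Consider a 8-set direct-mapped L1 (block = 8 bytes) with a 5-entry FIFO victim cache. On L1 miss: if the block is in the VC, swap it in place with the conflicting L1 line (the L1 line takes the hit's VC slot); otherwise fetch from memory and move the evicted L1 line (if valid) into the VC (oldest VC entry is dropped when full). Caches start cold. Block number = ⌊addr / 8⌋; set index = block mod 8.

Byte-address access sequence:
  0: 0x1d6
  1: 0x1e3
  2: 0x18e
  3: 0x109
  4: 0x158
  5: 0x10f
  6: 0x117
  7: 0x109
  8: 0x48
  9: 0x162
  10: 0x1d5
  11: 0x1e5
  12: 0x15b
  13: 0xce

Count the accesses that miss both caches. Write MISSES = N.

MISSES = 9

#0 0x1d6→b58/s2 MISS; vc=[]
#1 0x1e3→b60/s4 MISS; vc=[]
#2 0x18e→b49/s1 MISS; vc=[]
#3 0x109→b33/s1 MISS; vc=[49]
#4 0x158→b43/s3 MISS; vc=[49]
#5 0x10f→b33/s1 L1-HIT; vc=[49]
#6 0x117→b34/s2 MISS; vc=[49,58]
#7 0x109→b33/s1 L1-HIT; vc=[49,58]
#8 0x48→b9/s1 MISS; vc=[49,58,33]
#9 0x162→b44/s4 MISS; vc=[49,58,33,60]
#10 0x1d5→b58/s2 VC-HIT; vc=[49,34,33,60]
#11 0x1e5→b60/s4 VC-HIT; vc=[49,34,33,44]
#12 0x15b→b43/s3 L1-HIT; vc=[49,34,33,44]
#13 0xce→b25/s1 MISS; vc=[49,34,33,44,9]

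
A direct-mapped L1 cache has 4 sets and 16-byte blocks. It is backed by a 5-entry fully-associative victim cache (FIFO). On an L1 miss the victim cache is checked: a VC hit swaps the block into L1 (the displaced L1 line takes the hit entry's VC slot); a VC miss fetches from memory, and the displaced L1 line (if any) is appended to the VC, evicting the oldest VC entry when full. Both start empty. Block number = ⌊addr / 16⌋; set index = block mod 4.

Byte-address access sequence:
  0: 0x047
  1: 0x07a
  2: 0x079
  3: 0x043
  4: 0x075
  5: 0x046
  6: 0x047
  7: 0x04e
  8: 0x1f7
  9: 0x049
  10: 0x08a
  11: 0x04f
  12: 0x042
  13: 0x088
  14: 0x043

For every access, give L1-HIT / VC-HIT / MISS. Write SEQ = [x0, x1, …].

  [0] addr=0x47 blk=4 s=0: MISS | VC []
  [1] addr=0x7a blk=7 s=3: MISS | VC []
  [2] addr=0x79 blk=7 s=3: L1-HIT | VC []
  [3] addr=0x43 blk=4 s=0: L1-HIT | VC []
  [4] addr=0x75 blk=7 s=3: L1-HIT | VC []
  [5] addr=0x46 blk=4 s=0: L1-HIT | VC []
  [6] addr=0x47 blk=4 s=0: L1-HIT | VC []
  [7] addr=0x4e blk=4 s=0: L1-HIT | VC []
  [8] addr=0x1f7 blk=31 s=3: MISS | VC [7]
  [9] addr=0x49 blk=4 s=0: L1-HIT | VC [7]
  [10] addr=0x8a blk=8 s=0: MISS | VC [7, 4]
  [11] addr=0x4f blk=4 s=0: VC-HIT | VC [7, 8]
  [12] addr=0x42 blk=4 s=0: L1-HIT | VC [7, 8]
  [13] addr=0x88 blk=8 s=0: VC-HIT | VC [7, 4]
  [14] addr=0x43 blk=4 s=0: VC-HIT | VC [7, 8]

SEQ = [MISS, MISS, L1-HIT, L1-HIT, L1-HIT, L1-HIT, L1-HIT, L1-HIT, MISS, L1-HIT, MISS, VC-HIT, L1-HIT, VC-HIT, VC-HIT]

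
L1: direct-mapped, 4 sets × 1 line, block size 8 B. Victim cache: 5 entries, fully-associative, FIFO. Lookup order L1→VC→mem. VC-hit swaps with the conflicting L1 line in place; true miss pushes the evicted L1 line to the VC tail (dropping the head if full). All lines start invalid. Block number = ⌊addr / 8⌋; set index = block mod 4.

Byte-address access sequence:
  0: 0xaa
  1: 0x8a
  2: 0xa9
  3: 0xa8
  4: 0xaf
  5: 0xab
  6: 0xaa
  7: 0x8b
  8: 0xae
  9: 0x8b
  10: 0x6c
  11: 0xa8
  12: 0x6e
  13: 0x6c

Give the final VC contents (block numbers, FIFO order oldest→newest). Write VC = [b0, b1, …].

0: 0xaa (blk 21, set 1) → MISS  vc=[]
1: 0x8a (blk 17, set 1) → MISS  vc=[21]
2: 0xa9 (blk 21, set 1) → VC-HIT  vc=[17]
3: 0xa8 (blk 21, set 1) → L1-HIT  vc=[17]
4: 0xaf (blk 21, set 1) → L1-HIT  vc=[17]
5: 0xab (blk 21, set 1) → L1-HIT  vc=[17]
6: 0xaa (blk 21, set 1) → L1-HIT  vc=[17]
7: 0x8b (blk 17, set 1) → VC-HIT  vc=[21]
8: 0xae (blk 21, set 1) → VC-HIT  vc=[17]
9: 0x8b (blk 17, set 1) → VC-HIT  vc=[21]
10: 0x6c (blk 13, set 1) → MISS  vc=[21, 17]
11: 0xa8 (blk 21, set 1) → VC-HIT  vc=[13, 17]
12: 0x6e (blk 13, set 1) → VC-HIT  vc=[21, 17]
13: 0x6c (blk 13, set 1) → L1-HIT  vc=[21, 17]

VC = [21, 17]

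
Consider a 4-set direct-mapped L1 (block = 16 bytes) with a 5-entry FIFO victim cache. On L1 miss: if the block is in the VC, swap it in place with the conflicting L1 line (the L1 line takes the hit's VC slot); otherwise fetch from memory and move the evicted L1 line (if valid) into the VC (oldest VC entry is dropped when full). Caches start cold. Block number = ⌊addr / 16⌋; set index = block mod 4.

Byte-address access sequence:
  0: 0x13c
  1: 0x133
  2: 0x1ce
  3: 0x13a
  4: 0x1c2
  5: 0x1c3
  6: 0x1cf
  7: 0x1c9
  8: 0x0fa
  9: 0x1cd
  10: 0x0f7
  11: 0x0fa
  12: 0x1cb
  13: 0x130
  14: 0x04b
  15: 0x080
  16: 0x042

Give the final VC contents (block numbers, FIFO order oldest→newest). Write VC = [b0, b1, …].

VC = [15, 28, 8]

#0 0x13c→b19/s3 MISS; vc=[]
#1 0x133→b19/s3 L1-HIT; vc=[]
#2 0x1ce→b28/s0 MISS; vc=[]
#3 0x13a→b19/s3 L1-HIT; vc=[]
#4 0x1c2→b28/s0 L1-HIT; vc=[]
#5 0x1c3→b28/s0 L1-HIT; vc=[]
#6 0x1cf→b28/s0 L1-HIT; vc=[]
#7 0x1c9→b28/s0 L1-HIT; vc=[]
#8 0xfa→b15/s3 MISS; vc=[19]
#9 0x1cd→b28/s0 L1-HIT; vc=[19]
#10 0xf7→b15/s3 L1-HIT; vc=[19]
#11 0xfa→b15/s3 L1-HIT; vc=[19]
#12 0x1cb→b28/s0 L1-HIT; vc=[19]
#13 0x130→b19/s3 VC-HIT; vc=[15]
#14 0x4b→b4/s0 MISS; vc=[15,28]
#15 0x80→b8/s0 MISS; vc=[15,28,4]
#16 0x42→b4/s0 VC-HIT; vc=[15,28,8]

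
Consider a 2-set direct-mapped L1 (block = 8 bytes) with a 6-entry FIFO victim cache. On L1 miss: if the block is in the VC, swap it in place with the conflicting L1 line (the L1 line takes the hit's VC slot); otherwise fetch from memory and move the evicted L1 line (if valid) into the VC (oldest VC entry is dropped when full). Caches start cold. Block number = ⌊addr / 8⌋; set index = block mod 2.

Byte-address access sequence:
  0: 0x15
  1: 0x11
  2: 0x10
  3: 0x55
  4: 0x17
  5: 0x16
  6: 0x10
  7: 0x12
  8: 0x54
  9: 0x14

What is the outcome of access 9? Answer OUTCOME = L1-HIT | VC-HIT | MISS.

OUTCOME = VC-HIT

  [0] addr=0x15 blk=2 s=0: MISS | VC []
  [1] addr=0x11 blk=2 s=0: L1-HIT | VC []
  [2] addr=0x10 blk=2 s=0: L1-HIT | VC []
  [3] addr=0x55 blk=10 s=0: MISS | VC [2]
  [4] addr=0x17 blk=2 s=0: VC-HIT | VC [10]
  [5] addr=0x16 blk=2 s=0: L1-HIT | VC [10]
  [6] addr=0x10 blk=2 s=0: L1-HIT | VC [10]
  [7] addr=0x12 blk=2 s=0: L1-HIT | VC [10]
  [8] addr=0x54 blk=10 s=0: VC-HIT | VC [2]
  [9] addr=0x14 blk=2 s=0: VC-HIT | VC [10]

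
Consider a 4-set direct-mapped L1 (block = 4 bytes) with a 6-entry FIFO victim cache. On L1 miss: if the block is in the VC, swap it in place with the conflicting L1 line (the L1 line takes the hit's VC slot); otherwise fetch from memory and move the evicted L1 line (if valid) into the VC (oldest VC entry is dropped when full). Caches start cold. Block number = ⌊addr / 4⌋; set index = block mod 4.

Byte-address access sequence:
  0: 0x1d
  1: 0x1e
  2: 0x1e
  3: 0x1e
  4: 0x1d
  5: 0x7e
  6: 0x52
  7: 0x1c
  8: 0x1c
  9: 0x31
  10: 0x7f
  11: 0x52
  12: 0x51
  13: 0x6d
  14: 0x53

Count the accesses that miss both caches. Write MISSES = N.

MISSES = 5

  [0] addr=0x1d blk=7 s=3: MISS | VC []
  [1] addr=0x1e blk=7 s=3: L1-HIT | VC []
  [2] addr=0x1e blk=7 s=3: L1-HIT | VC []
  [3] addr=0x1e blk=7 s=3: L1-HIT | VC []
  [4] addr=0x1d blk=7 s=3: L1-HIT | VC []
  [5] addr=0x7e blk=31 s=3: MISS | VC [7]
  [6] addr=0x52 blk=20 s=0: MISS | VC [7]
  [7] addr=0x1c blk=7 s=3: VC-HIT | VC [31]
  [8] addr=0x1c blk=7 s=3: L1-HIT | VC [31]
  [9] addr=0x31 blk=12 s=0: MISS | VC [31, 20]
  [10] addr=0x7f blk=31 s=3: VC-HIT | VC [7, 20]
  [11] addr=0x52 blk=20 s=0: VC-HIT | VC [7, 12]
  [12] addr=0x51 blk=20 s=0: L1-HIT | VC [7, 12]
  [13] addr=0x6d blk=27 s=3: MISS | VC [7, 12, 31]
  [14] addr=0x53 blk=20 s=0: L1-HIT | VC [7, 12, 31]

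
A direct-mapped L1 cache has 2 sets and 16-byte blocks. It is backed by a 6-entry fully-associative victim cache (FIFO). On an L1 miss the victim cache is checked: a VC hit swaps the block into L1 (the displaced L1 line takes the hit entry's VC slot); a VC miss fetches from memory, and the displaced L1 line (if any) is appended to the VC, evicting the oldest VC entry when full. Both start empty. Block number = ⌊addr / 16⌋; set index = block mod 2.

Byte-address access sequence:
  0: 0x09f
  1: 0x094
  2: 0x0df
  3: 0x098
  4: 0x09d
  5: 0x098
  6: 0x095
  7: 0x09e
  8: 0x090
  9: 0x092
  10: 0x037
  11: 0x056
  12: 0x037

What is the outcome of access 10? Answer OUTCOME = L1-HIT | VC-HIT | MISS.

0: 0x9f (blk 9, set 1) → MISS  vc=[]
1: 0x94 (blk 9, set 1) → L1-HIT  vc=[]
2: 0xdf (blk 13, set 1) → MISS  vc=[9]
3: 0x98 (blk 9, set 1) → VC-HIT  vc=[13]
4: 0x9d (blk 9, set 1) → L1-HIT  vc=[13]
5: 0x98 (blk 9, set 1) → L1-HIT  vc=[13]
6: 0x95 (blk 9, set 1) → L1-HIT  vc=[13]
7: 0x9e (blk 9, set 1) → L1-HIT  vc=[13]
8: 0x90 (blk 9, set 1) → L1-HIT  vc=[13]
9: 0x92 (blk 9, set 1) → L1-HIT  vc=[13]
10: 0x37 (blk 3, set 1) → MISS  vc=[13, 9]
11: 0x56 (blk 5, set 1) → MISS  vc=[13, 9, 3]
12: 0x37 (blk 3, set 1) → VC-HIT  vc=[13, 9, 5]

OUTCOME = MISS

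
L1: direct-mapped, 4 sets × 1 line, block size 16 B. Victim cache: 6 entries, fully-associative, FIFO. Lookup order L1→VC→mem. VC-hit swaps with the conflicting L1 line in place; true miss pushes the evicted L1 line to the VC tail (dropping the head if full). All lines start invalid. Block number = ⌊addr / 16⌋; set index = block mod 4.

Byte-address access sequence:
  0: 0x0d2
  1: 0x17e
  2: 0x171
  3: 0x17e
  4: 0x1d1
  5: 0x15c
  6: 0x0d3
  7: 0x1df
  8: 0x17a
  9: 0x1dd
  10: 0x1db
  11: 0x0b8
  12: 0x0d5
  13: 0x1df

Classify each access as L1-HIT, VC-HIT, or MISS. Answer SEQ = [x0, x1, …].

#0 0xd2→b13/s1 MISS; vc=[]
#1 0x17e→b23/s3 MISS; vc=[]
#2 0x171→b23/s3 L1-HIT; vc=[]
#3 0x17e→b23/s3 L1-HIT; vc=[]
#4 0x1d1→b29/s1 MISS; vc=[13]
#5 0x15c→b21/s1 MISS; vc=[13,29]
#6 0xd3→b13/s1 VC-HIT; vc=[21,29]
#7 0x1df→b29/s1 VC-HIT; vc=[21,13]
#8 0x17a→b23/s3 L1-HIT; vc=[21,13]
#9 0x1dd→b29/s1 L1-HIT; vc=[21,13]
#10 0x1db→b29/s1 L1-HIT; vc=[21,13]
#11 0xb8→b11/s3 MISS; vc=[21,13,23]
#12 0xd5→b13/s1 VC-HIT; vc=[21,29,23]
#13 0x1df→b29/s1 VC-HIT; vc=[21,13,23]

SEQ = [MISS, MISS, L1-HIT, L1-HIT, MISS, MISS, VC-HIT, VC-HIT, L1-HIT, L1-HIT, L1-HIT, MISS, VC-HIT, VC-HIT]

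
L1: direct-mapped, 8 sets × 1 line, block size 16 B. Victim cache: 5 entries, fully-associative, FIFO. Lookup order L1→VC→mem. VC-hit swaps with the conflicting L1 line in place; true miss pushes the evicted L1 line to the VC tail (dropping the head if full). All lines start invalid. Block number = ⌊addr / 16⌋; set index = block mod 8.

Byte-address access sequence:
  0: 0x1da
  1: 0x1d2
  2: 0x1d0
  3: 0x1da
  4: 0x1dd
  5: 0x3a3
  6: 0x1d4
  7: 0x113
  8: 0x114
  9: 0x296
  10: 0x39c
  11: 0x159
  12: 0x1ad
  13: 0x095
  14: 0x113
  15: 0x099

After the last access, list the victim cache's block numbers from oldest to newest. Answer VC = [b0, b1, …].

  [0] addr=0x1da blk=29 s=5: MISS | VC []
  [1] addr=0x1d2 blk=29 s=5: L1-HIT | VC []
  [2] addr=0x1d0 blk=29 s=5: L1-HIT | VC []
  [3] addr=0x1da blk=29 s=5: L1-HIT | VC []
  [4] addr=0x1dd blk=29 s=5: L1-HIT | VC []
  [5] addr=0x3a3 blk=58 s=2: MISS | VC []
  [6] addr=0x1d4 blk=29 s=5: L1-HIT | VC []
  [7] addr=0x113 blk=17 s=1: MISS | VC []
  [8] addr=0x114 blk=17 s=1: L1-HIT | VC []
  [9] addr=0x296 blk=41 s=1: MISS | VC [17]
  [10] addr=0x39c blk=57 s=1: MISS | VC [17, 41]
  [11] addr=0x159 blk=21 s=5: MISS | VC [17, 41, 29]
  [12] addr=0x1ad blk=26 s=2: MISS | VC [17, 41, 29, 58]
  [13] addr=0x95 blk=9 s=1: MISS | VC [17, 41, 29, 58, 57]
  [14] addr=0x113 blk=17 s=1: VC-HIT | VC [9, 41, 29, 58, 57]
  [15] addr=0x99 blk=9 s=1: VC-HIT | VC [17, 41, 29, 58, 57]

VC = [17, 41, 29, 58, 57]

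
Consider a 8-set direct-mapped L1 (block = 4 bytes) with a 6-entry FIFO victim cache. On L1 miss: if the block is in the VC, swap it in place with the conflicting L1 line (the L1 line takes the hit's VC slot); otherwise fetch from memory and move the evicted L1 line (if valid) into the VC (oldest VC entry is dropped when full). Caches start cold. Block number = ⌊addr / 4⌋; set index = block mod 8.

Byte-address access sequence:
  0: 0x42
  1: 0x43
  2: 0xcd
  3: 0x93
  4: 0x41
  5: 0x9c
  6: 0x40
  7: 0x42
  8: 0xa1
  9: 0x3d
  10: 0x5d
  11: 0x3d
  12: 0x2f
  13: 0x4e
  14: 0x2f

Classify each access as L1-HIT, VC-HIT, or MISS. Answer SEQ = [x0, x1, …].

SEQ = [MISS, L1-HIT, MISS, MISS, L1-HIT, MISS, L1-HIT, L1-HIT, MISS, MISS, MISS, VC-HIT, MISS, MISS, VC-HIT]

  [0] addr=0x42 blk=16 s=0: MISS | VC []
  [1] addr=0x43 blk=16 s=0: L1-HIT | VC []
  [2] addr=0xcd blk=51 s=3: MISS | VC []
  [3] addr=0x93 blk=36 s=4: MISS | VC []
  [4] addr=0x41 blk=16 s=0: L1-HIT | VC []
  [5] addr=0x9c blk=39 s=7: MISS | VC []
  [6] addr=0x40 blk=16 s=0: L1-HIT | VC []
  [7] addr=0x42 blk=16 s=0: L1-HIT | VC []
  [8] addr=0xa1 blk=40 s=0: MISS | VC [16]
  [9] addr=0x3d blk=15 s=7: MISS | VC [16, 39]
  [10] addr=0x5d blk=23 s=7: MISS | VC [16, 39, 15]
  [11] addr=0x3d blk=15 s=7: VC-HIT | VC [16, 39, 23]
  [12] addr=0x2f blk=11 s=3: MISS | VC [16, 39, 23, 51]
  [13] addr=0x4e blk=19 s=3: MISS | VC [16, 39, 23, 51, 11]
  [14] addr=0x2f blk=11 s=3: VC-HIT | VC [16, 39, 23, 51, 19]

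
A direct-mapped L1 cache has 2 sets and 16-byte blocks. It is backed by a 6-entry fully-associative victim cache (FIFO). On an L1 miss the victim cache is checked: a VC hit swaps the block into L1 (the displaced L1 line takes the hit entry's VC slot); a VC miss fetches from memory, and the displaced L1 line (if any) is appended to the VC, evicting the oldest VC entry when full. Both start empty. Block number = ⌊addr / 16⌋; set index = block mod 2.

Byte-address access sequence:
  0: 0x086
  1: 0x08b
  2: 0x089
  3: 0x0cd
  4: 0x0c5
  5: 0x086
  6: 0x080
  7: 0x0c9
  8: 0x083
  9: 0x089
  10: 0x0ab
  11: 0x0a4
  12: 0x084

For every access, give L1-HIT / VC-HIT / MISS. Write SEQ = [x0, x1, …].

SEQ = [MISS, L1-HIT, L1-HIT, MISS, L1-HIT, VC-HIT, L1-HIT, VC-HIT, VC-HIT, L1-HIT, MISS, L1-HIT, VC-HIT]

#0 0x86→b8/s0 MISS; vc=[]
#1 0x8b→b8/s0 L1-HIT; vc=[]
#2 0x89→b8/s0 L1-HIT; vc=[]
#3 0xcd→b12/s0 MISS; vc=[8]
#4 0xc5→b12/s0 L1-HIT; vc=[8]
#5 0x86→b8/s0 VC-HIT; vc=[12]
#6 0x80→b8/s0 L1-HIT; vc=[12]
#7 0xc9→b12/s0 VC-HIT; vc=[8]
#8 0x83→b8/s0 VC-HIT; vc=[12]
#9 0x89→b8/s0 L1-HIT; vc=[12]
#10 0xab→b10/s0 MISS; vc=[12,8]
#11 0xa4→b10/s0 L1-HIT; vc=[12,8]
#12 0x84→b8/s0 VC-HIT; vc=[12,10]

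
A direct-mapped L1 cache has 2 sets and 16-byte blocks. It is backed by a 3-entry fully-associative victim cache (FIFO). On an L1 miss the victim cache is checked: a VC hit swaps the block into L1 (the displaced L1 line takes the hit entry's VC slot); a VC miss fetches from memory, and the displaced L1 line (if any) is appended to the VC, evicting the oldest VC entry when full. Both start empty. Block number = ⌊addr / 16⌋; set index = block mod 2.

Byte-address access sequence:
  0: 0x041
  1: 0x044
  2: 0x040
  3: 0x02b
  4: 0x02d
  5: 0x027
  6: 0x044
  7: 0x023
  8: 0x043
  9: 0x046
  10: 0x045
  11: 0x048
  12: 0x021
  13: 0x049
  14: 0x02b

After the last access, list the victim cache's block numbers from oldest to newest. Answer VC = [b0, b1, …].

VC = [4]

#0 0x41→b4/s0 MISS; vc=[]
#1 0x44→b4/s0 L1-HIT; vc=[]
#2 0x40→b4/s0 L1-HIT; vc=[]
#3 0x2b→b2/s0 MISS; vc=[4]
#4 0x2d→b2/s0 L1-HIT; vc=[4]
#5 0x27→b2/s0 L1-HIT; vc=[4]
#6 0x44→b4/s0 VC-HIT; vc=[2]
#7 0x23→b2/s0 VC-HIT; vc=[4]
#8 0x43→b4/s0 VC-HIT; vc=[2]
#9 0x46→b4/s0 L1-HIT; vc=[2]
#10 0x45→b4/s0 L1-HIT; vc=[2]
#11 0x48→b4/s0 L1-HIT; vc=[2]
#12 0x21→b2/s0 VC-HIT; vc=[4]
#13 0x49→b4/s0 VC-HIT; vc=[2]
#14 0x2b→b2/s0 VC-HIT; vc=[4]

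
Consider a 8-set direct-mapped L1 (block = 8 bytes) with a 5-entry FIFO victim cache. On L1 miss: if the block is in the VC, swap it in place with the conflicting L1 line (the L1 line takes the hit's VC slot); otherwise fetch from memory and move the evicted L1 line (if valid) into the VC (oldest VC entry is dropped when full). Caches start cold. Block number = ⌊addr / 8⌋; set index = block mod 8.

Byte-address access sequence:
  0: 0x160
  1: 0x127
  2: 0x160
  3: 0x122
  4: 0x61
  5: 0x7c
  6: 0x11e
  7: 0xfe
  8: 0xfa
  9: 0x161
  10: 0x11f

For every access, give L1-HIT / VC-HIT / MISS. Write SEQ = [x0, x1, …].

0: 0x160 (blk 44, set 4) → MISS  vc=[]
1: 0x127 (blk 36, set 4) → MISS  vc=[44]
2: 0x160 (blk 44, set 4) → VC-HIT  vc=[36]
3: 0x122 (blk 36, set 4) → VC-HIT  vc=[44]
4: 0x61 (blk 12, set 4) → MISS  vc=[44, 36]
5: 0x7c (blk 15, set 7) → MISS  vc=[44, 36]
6: 0x11e (blk 35, set 3) → MISS  vc=[44, 36]
7: 0xfe (blk 31, set 7) → MISS  vc=[44, 36, 15]
8: 0xfa (blk 31, set 7) → L1-HIT  vc=[44, 36, 15]
9: 0x161 (blk 44, set 4) → VC-HIT  vc=[12, 36, 15]
10: 0x11f (blk 35, set 3) → L1-HIT  vc=[12, 36, 15]

SEQ = [MISS, MISS, VC-HIT, VC-HIT, MISS, MISS, MISS, MISS, L1-HIT, VC-HIT, L1-HIT]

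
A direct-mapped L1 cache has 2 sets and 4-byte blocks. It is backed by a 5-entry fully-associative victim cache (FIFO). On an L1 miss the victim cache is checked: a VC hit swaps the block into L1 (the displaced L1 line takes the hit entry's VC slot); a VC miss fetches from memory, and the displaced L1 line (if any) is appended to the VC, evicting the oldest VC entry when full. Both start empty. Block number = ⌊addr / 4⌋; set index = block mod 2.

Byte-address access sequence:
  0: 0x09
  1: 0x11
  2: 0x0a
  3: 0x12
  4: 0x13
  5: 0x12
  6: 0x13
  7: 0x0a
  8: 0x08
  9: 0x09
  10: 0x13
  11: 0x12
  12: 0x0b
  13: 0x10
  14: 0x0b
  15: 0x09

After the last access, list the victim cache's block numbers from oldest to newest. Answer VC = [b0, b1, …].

VC = [4]

#0 0x9→b2/s0 MISS; vc=[]
#1 0x11→b4/s0 MISS; vc=[2]
#2 0xa→b2/s0 VC-HIT; vc=[4]
#3 0x12→b4/s0 VC-HIT; vc=[2]
#4 0x13→b4/s0 L1-HIT; vc=[2]
#5 0x12→b4/s0 L1-HIT; vc=[2]
#6 0x13→b4/s0 L1-HIT; vc=[2]
#7 0xa→b2/s0 VC-HIT; vc=[4]
#8 0x8→b2/s0 L1-HIT; vc=[4]
#9 0x9→b2/s0 L1-HIT; vc=[4]
#10 0x13→b4/s0 VC-HIT; vc=[2]
#11 0x12→b4/s0 L1-HIT; vc=[2]
#12 0xb→b2/s0 VC-HIT; vc=[4]
#13 0x10→b4/s0 VC-HIT; vc=[2]
#14 0xb→b2/s0 VC-HIT; vc=[4]
#15 0x9→b2/s0 L1-HIT; vc=[4]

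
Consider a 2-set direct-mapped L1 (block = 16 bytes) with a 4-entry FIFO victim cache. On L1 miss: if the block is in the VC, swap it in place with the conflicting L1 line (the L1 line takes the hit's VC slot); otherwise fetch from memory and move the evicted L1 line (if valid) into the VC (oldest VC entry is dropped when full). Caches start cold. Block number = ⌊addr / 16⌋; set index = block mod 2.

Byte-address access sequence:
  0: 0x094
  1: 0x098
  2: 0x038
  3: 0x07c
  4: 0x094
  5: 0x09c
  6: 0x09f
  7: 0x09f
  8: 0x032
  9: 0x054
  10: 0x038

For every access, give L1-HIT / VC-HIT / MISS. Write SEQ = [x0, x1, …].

#0 0x94→b9/s1 MISS; vc=[]
#1 0x98→b9/s1 L1-HIT; vc=[]
#2 0x38→b3/s1 MISS; vc=[9]
#3 0x7c→b7/s1 MISS; vc=[9,3]
#4 0x94→b9/s1 VC-HIT; vc=[7,3]
#5 0x9c→b9/s1 L1-HIT; vc=[7,3]
#6 0x9f→b9/s1 L1-HIT; vc=[7,3]
#7 0x9f→b9/s1 L1-HIT; vc=[7,3]
#8 0x32→b3/s1 VC-HIT; vc=[7,9]
#9 0x54→b5/s1 MISS; vc=[7,9,3]
#10 0x38→b3/s1 VC-HIT; vc=[7,9,5]

SEQ = [MISS, L1-HIT, MISS, MISS, VC-HIT, L1-HIT, L1-HIT, L1-HIT, VC-HIT, MISS, VC-HIT]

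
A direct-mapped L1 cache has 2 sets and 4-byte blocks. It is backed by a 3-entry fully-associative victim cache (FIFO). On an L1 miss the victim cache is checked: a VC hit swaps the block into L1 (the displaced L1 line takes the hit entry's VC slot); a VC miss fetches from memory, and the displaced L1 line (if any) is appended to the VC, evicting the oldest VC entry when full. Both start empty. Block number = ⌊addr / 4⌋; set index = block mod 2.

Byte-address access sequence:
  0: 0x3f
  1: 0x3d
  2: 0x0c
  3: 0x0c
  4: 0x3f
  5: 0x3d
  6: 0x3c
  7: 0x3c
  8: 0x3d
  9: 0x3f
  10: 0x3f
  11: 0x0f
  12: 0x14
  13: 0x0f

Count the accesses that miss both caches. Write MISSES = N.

MISSES = 3

#0 0x3f→b15/s1 MISS; vc=[]
#1 0x3d→b15/s1 L1-HIT; vc=[]
#2 0xc→b3/s1 MISS; vc=[15]
#3 0xc→b3/s1 L1-HIT; vc=[15]
#4 0x3f→b15/s1 VC-HIT; vc=[3]
#5 0x3d→b15/s1 L1-HIT; vc=[3]
#6 0x3c→b15/s1 L1-HIT; vc=[3]
#7 0x3c→b15/s1 L1-HIT; vc=[3]
#8 0x3d→b15/s1 L1-HIT; vc=[3]
#9 0x3f→b15/s1 L1-HIT; vc=[3]
#10 0x3f→b15/s1 L1-HIT; vc=[3]
#11 0xf→b3/s1 VC-HIT; vc=[15]
#12 0x14→b5/s1 MISS; vc=[15,3]
#13 0xf→b3/s1 VC-HIT; vc=[15,5]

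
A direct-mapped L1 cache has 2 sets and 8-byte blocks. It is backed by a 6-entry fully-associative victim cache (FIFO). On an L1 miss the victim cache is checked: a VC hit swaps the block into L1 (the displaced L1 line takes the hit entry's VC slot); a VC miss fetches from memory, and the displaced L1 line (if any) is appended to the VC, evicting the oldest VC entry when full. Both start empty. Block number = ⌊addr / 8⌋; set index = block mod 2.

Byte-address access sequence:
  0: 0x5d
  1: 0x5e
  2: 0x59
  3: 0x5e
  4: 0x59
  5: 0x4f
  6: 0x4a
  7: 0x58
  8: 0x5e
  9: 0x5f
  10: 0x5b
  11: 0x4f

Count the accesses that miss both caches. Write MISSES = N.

  [0] addr=0x5d blk=11 s=1: MISS | VC []
  [1] addr=0x5e blk=11 s=1: L1-HIT | VC []
  [2] addr=0x59 blk=11 s=1: L1-HIT | VC []
  [3] addr=0x5e blk=11 s=1: L1-HIT | VC []
  [4] addr=0x59 blk=11 s=1: L1-HIT | VC []
  [5] addr=0x4f blk=9 s=1: MISS | VC [11]
  [6] addr=0x4a blk=9 s=1: L1-HIT | VC [11]
  [7] addr=0x58 blk=11 s=1: VC-HIT | VC [9]
  [8] addr=0x5e blk=11 s=1: L1-HIT | VC [9]
  [9] addr=0x5f blk=11 s=1: L1-HIT | VC [9]
  [10] addr=0x5b blk=11 s=1: L1-HIT | VC [9]
  [11] addr=0x4f blk=9 s=1: VC-HIT | VC [11]

MISSES = 2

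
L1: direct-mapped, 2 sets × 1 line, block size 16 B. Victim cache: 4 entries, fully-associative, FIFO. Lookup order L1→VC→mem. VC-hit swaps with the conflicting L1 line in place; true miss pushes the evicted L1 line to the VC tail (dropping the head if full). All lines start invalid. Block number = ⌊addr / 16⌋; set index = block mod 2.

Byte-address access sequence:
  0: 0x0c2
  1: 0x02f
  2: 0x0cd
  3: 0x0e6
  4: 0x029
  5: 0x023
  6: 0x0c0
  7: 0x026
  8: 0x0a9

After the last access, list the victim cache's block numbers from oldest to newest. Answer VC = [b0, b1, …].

  [0] addr=0xc2 blk=12 s=0: MISS | VC []
  [1] addr=0x2f blk=2 s=0: MISS | VC [12]
  [2] addr=0xcd blk=12 s=0: VC-HIT | VC [2]
  [3] addr=0xe6 blk=14 s=0: MISS | VC [2, 12]
  [4] addr=0x29 blk=2 s=0: VC-HIT | VC [14, 12]
  [5] addr=0x23 blk=2 s=0: L1-HIT | VC [14, 12]
  [6] addr=0xc0 blk=12 s=0: VC-HIT | VC [14, 2]
  [7] addr=0x26 blk=2 s=0: VC-HIT | VC [14, 12]
  [8] addr=0xa9 blk=10 s=0: MISS | VC [14, 12, 2]

VC = [14, 12, 2]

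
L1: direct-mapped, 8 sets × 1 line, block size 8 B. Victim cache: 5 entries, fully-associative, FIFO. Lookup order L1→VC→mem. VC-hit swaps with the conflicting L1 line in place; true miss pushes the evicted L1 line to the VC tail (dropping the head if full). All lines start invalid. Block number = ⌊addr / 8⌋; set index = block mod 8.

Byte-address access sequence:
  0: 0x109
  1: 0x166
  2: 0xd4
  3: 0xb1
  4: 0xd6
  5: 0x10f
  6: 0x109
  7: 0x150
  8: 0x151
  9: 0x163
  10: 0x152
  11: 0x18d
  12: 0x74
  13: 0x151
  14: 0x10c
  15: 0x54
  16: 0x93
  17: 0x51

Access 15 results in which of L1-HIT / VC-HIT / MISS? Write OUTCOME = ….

OUTCOME = MISS

#0 0x109→b33/s1 MISS; vc=[]
#1 0x166→b44/s4 MISS; vc=[]
#2 0xd4→b26/s2 MISS; vc=[]
#3 0xb1→b22/s6 MISS; vc=[]
#4 0xd6→b26/s2 L1-HIT; vc=[]
#5 0x10f→b33/s1 L1-HIT; vc=[]
#6 0x109→b33/s1 L1-HIT; vc=[]
#7 0x150→b42/s2 MISS; vc=[26]
#8 0x151→b42/s2 L1-HIT; vc=[26]
#9 0x163→b44/s4 L1-HIT; vc=[26]
#10 0x152→b42/s2 L1-HIT; vc=[26]
#11 0x18d→b49/s1 MISS; vc=[26,33]
#12 0x74→b14/s6 MISS; vc=[26,33,22]
#13 0x151→b42/s2 L1-HIT; vc=[26,33,22]
#14 0x10c→b33/s1 VC-HIT; vc=[26,49,22]
#15 0x54→b10/s2 MISS; vc=[26,49,22,42]
#16 0x93→b18/s2 MISS; vc=[26,49,22,42,10]
#17 0x51→b10/s2 VC-HIT; vc=[26,49,22,42,18]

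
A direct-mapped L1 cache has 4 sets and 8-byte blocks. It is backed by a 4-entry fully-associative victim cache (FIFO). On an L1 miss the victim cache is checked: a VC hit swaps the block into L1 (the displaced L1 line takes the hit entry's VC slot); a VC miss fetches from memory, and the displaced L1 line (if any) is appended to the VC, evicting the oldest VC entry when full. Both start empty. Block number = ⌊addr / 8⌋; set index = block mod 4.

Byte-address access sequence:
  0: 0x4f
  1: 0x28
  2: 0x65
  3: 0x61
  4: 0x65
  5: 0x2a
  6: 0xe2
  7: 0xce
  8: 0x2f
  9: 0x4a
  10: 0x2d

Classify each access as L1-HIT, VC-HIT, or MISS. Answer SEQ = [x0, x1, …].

SEQ = [MISS, MISS, MISS, L1-HIT, L1-HIT, L1-HIT, MISS, MISS, VC-HIT, VC-HIT, VC-HIT]

  [0] addr=0x4f blk=9 s=1: MISS | VC []
  [1] addr=0x28 blk=5 s=1: MISS | VC [9]
  [2] addr=0x65 blk=12 s=0: MISS | VC [9]
  [3] addr=0x61 blk=12 s=0: L1-HIT | VC [9]
  [4] addr=0x65 blk=12 s=0: L1-HIT | VC [9]
  [5] addr=0x2a blk=5 s=1: L1-HIT | VC [9]
  [6] addr=0xe2 blk=28 s=0: MISS | VC [9, 12]
  [7] addr=0xce blk=25 s=1: MISS | VC [9, 12, 5]
  [8] addr=0x2f blk=5 s=1: VC-HIT | VC [9, 12, 25]
  [9] addr=0x4a blk=9 s=1: VC-HIT | VC [5, 12, 25]
  [10] addr=0x2d blk=5 s=1: VC-HIT | VC [9, 12, 25]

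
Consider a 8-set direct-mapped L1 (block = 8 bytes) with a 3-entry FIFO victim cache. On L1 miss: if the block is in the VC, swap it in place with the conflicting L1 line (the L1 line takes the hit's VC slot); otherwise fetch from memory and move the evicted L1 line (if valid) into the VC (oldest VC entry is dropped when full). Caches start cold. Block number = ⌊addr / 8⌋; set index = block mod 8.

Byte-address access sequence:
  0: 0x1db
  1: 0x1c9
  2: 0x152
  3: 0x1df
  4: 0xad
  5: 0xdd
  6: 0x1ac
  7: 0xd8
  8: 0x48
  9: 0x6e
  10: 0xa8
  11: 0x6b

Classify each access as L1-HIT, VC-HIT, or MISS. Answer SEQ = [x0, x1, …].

0: 0x1db (blk 59, set 3) → MISS  vc=[]
1: 0x1c9 (blk 57, set 1) → MISS  vc=[]
2: 0x152 (blk 42, set 2) → MISS  vc=[]
3: 0x1df (blk 59, set 3) → L1-HIT  vc=[]
4: 0xad (blk 21, set 5) → MISS  vc=[]
5: 0xdd (blk 27, set 3) → MISS  vc=[59]
6: 0x1ac (blk 53, set 5) → MISS  vc=[59, 21]
7: 0xd8 (blk 27, set 3) → L1-HIT  vc=[59, 21]
8: 0x48 (blk 9, set 1) → MISS  vc=[59, 21, 57]
9: 0x6e (blk 13, set 5) → MISS  vc=[21, 57, 53]
10: 0xa8 (blk 21, set 5) → VC-HIT  vc=[13, 57, 53]
11: 0x6b (blk 13, set 5) → VC-HIT  vc=[21, 57, 53]

SEQ = [MISS, MISS, MISS, L1-HIT, MISS, MISS, MISS, L1-HIT, MISS, MISS, VC-HIT, VC-HIT]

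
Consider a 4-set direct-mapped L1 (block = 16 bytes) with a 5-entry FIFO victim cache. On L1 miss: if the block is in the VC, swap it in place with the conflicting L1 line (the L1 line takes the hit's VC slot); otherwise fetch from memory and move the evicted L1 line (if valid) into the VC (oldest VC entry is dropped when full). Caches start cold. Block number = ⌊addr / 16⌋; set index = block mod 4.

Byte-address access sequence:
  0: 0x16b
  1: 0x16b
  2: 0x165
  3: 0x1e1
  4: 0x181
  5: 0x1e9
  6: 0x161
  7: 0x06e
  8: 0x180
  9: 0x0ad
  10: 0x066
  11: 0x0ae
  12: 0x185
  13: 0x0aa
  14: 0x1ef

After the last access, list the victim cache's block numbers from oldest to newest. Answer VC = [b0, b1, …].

0: 0x16b (blk 22, set 2) → MISS  vc=[]
1: 0x16b (blk 22, set 2) → L1-HIT  vc=[]
2: 0x165 (blk 22, set 2) → L1-HIT  vc=[]
3: 0x1e1 (blk 30, set 2) → MISS  vc=[22]
4: 0x181 (blk 24, set 0) → MISS  vc=[22]
5: 0x1e9 (blk 30, set 2) → L1-HIT  vc=[22]
6: 0x161 (blk 22, set 2) → VC-HIT  vc=[30]
7: 0x6e (blk 6, set 2) → MISS  vc=[30, 22]
8: 0x180 (blk 24, set 0) → L1-HIT  vc=[30, 22]
9: 0xad (blk 10, set 2) → MISS  vc=[30, 22, 6]
10: 0x66 (blk 6, set 2) → VC-HIT  vc=[30, 22, 10]
11: 0xae (blk 10, set 2) → VC-HIT  vc=[30, 22, 6]
12: 0x185 (blk 24, set 0) → L1-HIT  vc=[30, 22, 6]
13: 0xaa (blk 10, set 2) → L1-HIT  vc=[30, 22, 6]
14: 0x1ef (blk 30, set 2) → VC-HIT  vc=[10, 22, 6]

VC = [10, 22, 6]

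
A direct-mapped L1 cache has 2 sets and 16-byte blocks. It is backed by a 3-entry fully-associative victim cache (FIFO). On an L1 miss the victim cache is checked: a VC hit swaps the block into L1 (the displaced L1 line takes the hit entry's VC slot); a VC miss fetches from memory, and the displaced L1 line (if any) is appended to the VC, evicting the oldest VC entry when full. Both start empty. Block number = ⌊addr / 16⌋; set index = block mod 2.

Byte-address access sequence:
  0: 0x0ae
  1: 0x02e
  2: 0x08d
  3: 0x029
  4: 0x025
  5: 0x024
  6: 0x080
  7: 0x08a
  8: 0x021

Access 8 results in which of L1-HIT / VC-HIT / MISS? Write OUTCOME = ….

OUTCOME = VC-HIT

0: 0xae (blk 10, set 0) → MISS  vc=[]
1: 0x2e (blk 2, set 0) → MISS  vc=[10]
2: 0x8d (blk 8, set 0) → MISS  vc=[10, 2]
3: 0x29 (blk 2, set 0) → VC-HIT  vc=[10, 8]
4: 0x25 (blk 2, set 0) → L1-HIT  vc=[10, 8]
5: 0x24 (blk 2, set 0) → L1-HIT  vc=[10, 8]
6: 0x80 (blk 8, set 0) → VC-HIT  vc=[10, 2]
7: 0x8a (blk 8, set 0) → L1-HIT  vc=[10, 2]
8: 0x21 (blk 2, set 0) → VC-HIT  vc=[10, 8]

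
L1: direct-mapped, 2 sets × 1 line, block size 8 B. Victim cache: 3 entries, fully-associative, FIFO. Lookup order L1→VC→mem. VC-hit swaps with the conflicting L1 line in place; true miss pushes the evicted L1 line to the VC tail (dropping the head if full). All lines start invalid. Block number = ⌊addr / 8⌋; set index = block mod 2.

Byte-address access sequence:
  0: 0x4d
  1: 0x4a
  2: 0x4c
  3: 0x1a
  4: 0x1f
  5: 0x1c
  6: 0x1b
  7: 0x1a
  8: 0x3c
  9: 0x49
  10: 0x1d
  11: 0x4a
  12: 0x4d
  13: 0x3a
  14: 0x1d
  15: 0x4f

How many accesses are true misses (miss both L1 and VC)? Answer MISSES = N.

#0 0x4d→b9/s1 MISS; vc=[]
#1 0x4a→b9/s1 L1-HIT; vc=[]
#2 0x4c→b9/s1 L1-HIT; vc=[]
#3 0x1a→b3/s1 MISS; vc=[9]
#4 0x1f→b3/s1 L1-HIT; vc=[9]
#5 0x1c→b3/s1 L1-HIT; vc=[9]
#6 0x1b→b3/s1 L1-HIT; vc=[9]
#7 0x1a→b3/s1 L1-HIT; vc=[9]
#8 0x3c→b7/s1 MISS; vc=[9,3]
#9 0x49→b9/s1 VC-HIT; vc=[7,3]
#10 0x1d→b3/s1 VC-HIT; vc=[7,9]
#11 0x4a→b9/s1 VC-HIT; vc=[7,3]
#12 0x4d→b9/s1 L1-HIT; vc=[7,3]
#13 0x3a→b7/s1 VC-HIT; vc=[9,3]
#14 0x1d→b3/s1 VC-HIT; vc=[9,7]
#15 0x4f→b9/s1 VC-HIT; vc=[3,7]

MISSES = 3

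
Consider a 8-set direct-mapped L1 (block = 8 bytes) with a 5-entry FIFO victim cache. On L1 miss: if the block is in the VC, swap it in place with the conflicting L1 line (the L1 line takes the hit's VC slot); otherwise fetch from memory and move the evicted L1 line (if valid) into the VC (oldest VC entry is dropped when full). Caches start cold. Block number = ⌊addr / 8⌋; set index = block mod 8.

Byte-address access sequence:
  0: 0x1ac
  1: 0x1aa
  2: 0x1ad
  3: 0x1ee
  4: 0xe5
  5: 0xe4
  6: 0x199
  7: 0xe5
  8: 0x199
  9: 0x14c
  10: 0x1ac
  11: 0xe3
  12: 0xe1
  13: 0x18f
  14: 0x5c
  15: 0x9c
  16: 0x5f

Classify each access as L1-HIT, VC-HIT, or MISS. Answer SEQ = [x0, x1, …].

#0 0x1ac→b53/s5 MISS; vc=[]
#1 0x1aa→b53/s5 L1-HIT; vc=[]
#2 0x1ad→b53/s5 L1-HIT; vc=[]
#3 0x1ee→b61/s5 MISS; vc=[53]
#4 0xe5→b28/s4 MISS; vc=[53]
#5 0xe4→b28/s4 L1-HIT; vc=[53]
#6 0x199→b51/s3 MISS; vc=[53]
#7 0xe5→b28/s4 L1-HIT; vc=[53]
#8 0x199→b51/s3 L1-HIT; vc=[53]
#9 0x14c→b41/s1 MISS; vc=[53]
#10 0x1ac→b53/s5 VC-HIT; vc=[61]
#11 0xe3→b28/s4 L1-HIT; vc=[61]
#12 0xe1→b28/s4 L1-HIT; vc=[61]
#13 0x18f→b49/s1 MISS; vc=[61,41]
#14 0x5c→b11/s3 MISS; vc=[61,41,51]
#15 0x9c→b19/s3 MISS; vc=[61,41,51,11]
#16 0x5f→b11/s3 VC-HIT; vc=[61,41,51,19]

SEQ = [MISS, L1-HIT, L1-HIT, MISS, MISS, L1-HIT, MISS, L1-HIT, L1-HIT, MISS, VC-HIT, L1-HIT, L1-HIT, MISS, MISS, MISS, VC-HIT]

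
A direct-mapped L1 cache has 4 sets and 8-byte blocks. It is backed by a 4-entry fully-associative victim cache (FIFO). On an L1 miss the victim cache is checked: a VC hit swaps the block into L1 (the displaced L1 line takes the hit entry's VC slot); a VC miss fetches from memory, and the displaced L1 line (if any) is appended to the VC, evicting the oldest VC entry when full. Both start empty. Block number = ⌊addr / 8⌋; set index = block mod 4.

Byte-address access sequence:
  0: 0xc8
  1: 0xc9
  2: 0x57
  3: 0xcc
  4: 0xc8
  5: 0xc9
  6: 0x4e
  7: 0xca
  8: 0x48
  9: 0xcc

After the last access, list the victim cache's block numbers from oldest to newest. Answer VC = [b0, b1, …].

VC = [9]

#0 0xc8→b25/s1 MISS; vc=[]
#1 0xc9→b25/s1 L1-HIT; vc=[]
#2 0x57→b10/s2 MISS; vc=[]
#3 0xcc→b25/s1 L1-HIT; vc=[]
#4 0xc8→b25/s1 L1-HIT; vc=[]
#5 0xc9→b25/s1 L1-HIT; vc=[]
#6 0x4e→b9/s1 MISS; vc=[25]
#7 0xca→b25/s1 VC-HIT; vc=[9]
#8 0x48→b9/s1 VC-HIT; vc=[25]
#9 0xcc→b25/s1 VC-HIT; vc=[9]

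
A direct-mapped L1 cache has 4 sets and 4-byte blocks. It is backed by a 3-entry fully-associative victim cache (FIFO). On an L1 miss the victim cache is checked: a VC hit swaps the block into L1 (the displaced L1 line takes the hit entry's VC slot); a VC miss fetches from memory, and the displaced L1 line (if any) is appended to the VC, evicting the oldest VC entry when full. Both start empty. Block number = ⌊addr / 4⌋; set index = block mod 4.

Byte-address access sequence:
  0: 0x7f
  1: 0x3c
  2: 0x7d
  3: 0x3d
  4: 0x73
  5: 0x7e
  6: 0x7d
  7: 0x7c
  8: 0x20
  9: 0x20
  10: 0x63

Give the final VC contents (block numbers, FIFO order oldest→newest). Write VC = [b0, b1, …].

  [0] addr=0x7f blk=31 s=3: MISS | VC []
  [1] addr=0x3c blk=15 s=3: MISS | VC [31]
  [2] addr=0x7d blk=31 s=3: VC-HIT | VC [15]
  [3] addr=0x3d blk=15 s=3: VC-HIT | VC [31]
  [4] addr=0x73 blk=28 s=0: MISS | VC [31]
  [5] addr=0x7e blk=31 s=3: VC-HIT | VC [15]
  [6] addr=0x7d blk=31 s=3: L1-HIT | VC [15]
  [7] addr=0x7c blk=31 s=3: L1-HIT | VC [15]
  [8] addr=0x20 blk=8 s=0: MISS | VC [15, 28]
  [9] addr=0x20 blk=8 s=0: L1-HIT | VC [15, 28]
  [10] addr=0x63 blk=24 s=0: MISS | VC [15, 28, 8]

VC = [15, 28, 8]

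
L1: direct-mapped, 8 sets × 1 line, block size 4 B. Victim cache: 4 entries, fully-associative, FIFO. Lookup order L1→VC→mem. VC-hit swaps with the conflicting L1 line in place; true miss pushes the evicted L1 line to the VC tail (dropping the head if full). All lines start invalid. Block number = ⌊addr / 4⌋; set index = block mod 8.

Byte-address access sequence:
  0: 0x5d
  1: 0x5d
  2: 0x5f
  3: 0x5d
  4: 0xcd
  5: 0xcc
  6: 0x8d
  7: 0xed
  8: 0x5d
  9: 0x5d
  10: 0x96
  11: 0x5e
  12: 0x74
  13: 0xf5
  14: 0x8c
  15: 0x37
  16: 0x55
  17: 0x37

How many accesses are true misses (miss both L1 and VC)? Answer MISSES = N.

MISSES = 9

  [0] addr=0x5d blk=23 s=7: MISS | VC []
  [1] addr=0x5d blk=23 s=7: L1-HIT | VC []
  [2] addr=0x5f blk=23 s=7: L1-HIT | VC []
  [3] addr=0x5d blk=23 s=7: L1-HIT | VC []
  [4] addr=0xcd blk=51 s=3: MISS | VC []
  [5] addr=0xcc blk=51 s=3: L1-HIT | VC []
  [6] addr=0x8d blk=35 s=3: MISS | VC [51]
  [7] addr=0xed blk=59 s=3: MISS | VC [51, 35]
  [8] addr=0x5d blk=23 s=7: L1-HIT | VC [51, 35]
  [9] addr=0x5d blk=23 s=7: L1-HIT | VC [51, 35]
  [10] addr=0x96 blk=37 s=5: MISS | VC [51, 35]
  [11] addr=0x5e blk=23 s=7: L1-HIT | VC [51, 35]
  [12] addr=0x74 blk=29 s=5: MISS | VC [51, 35, 37]
  [13] addr=0xf5 blk=61 s=5: MISS | VC [51, 35, 37, 29]
  [14] addr=0x8c blk=35 s=3: VC-HIT | VC [51, 59, 37, 29]
  [15] addr=0x37 blk=13 s=5: MISS | VC [59, 37, 29, 61]
  [16] addr=0x55 blk=21 s=5: MISS | VC [37, 29, 61, 13]
  [17] addr=0x37 blk=13 s=5: VC-HIT | VC [37, 29, 61, 21]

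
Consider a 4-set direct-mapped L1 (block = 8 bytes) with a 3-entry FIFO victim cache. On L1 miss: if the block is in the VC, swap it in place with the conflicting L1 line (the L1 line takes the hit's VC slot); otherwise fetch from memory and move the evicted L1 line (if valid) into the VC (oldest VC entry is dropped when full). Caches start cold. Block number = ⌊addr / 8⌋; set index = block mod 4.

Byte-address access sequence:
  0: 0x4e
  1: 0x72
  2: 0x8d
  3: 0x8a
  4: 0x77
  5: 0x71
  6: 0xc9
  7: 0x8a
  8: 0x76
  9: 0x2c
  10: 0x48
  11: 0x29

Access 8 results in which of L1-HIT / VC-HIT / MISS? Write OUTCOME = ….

OUTCOME = L1-HIT

  [0] addr=0x4e blk=9 s=1: MISS | VC []
  [1] addr=0x72 blk=14 s=2: MISS | VC []
  [2] addr=0x8d blk=17 s=1: MISS | VC [9]
  [3] addr=0x8a blk=17 s=1: L1-HIT | VC [9]
  [4] addr=0x77 blk=14 s=2: L1-HIT | VC [9]
  [5] addr=0x71 blk=14 s=2: L1-HIT | VC [9]
  [6] addr=0xc9 blk=25 s=1: MISS | VC [9, 17]
  [7] addr=0x8a blk=17 s=1: VC-HIT | VC [9, 25]
  [8] addr=0x76 blk=14 s=2: L1-HIT | VC [9, 25]
  [9] addr=0x2c blk=5 s=1: MISS | VC [9, 25, 17]
  [10] addr=0x48 blk=9 s=1: VC-HIT | VC [5, 25, 17]
  [11] addr=0x29 blk=5 s=1: VC-HIT | VC [9, 25, 17]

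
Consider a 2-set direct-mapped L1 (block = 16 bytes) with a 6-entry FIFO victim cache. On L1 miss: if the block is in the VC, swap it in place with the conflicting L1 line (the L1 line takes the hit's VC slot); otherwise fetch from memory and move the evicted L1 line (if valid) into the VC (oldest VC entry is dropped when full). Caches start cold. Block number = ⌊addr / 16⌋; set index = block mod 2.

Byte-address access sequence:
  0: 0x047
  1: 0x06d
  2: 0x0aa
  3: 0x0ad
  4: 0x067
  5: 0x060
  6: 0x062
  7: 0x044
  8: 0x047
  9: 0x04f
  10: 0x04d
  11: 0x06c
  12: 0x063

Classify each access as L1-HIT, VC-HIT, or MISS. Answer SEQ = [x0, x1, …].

SEQ = [MISS, MISS, MISS, L1-HIT, VC-HIT, L1-HIT, L1-HIT, VC-HIT, L1-HIT, L1-HIT, L1-HIT, VC-HIT, L1-HIT]

0: 0x47 (blk 4, set 0) → MISS  vc=[]
1: 0x6d (blk 6, set 0) → MISS  vc=[4]
2: 0xaa (blk 10, set 0) → MISS  vc=[4, 6]
3: 0xad (blk 10, set 0) → L1-HIT  vc=[4, 6]
4: 0x67 (blk 6, set 0) → VC-HIT  vc=[4, 10]
5: 0x60 (blk 6, set 0) → L1-HIT  vc=[4, 10]
6: 0x62 (blk 6, set 0) → L1-HIT  vc=[4, 10]
7: 0x44 (blk 4, set 0) → VC-HIT  vc=[6, 10]
8: 0x47 (blk 4, set 0) → L1-HIT  vc=[6, 10]
9: 0x4f (blk 4, set 0) → L1-HIT  vc=[6, 10]
10: 0x4d (blk 4, set 0) → L1-HIT  vc=[6, 10]
11: 0x6c (blk 6, set 0) → VC-HIT  vc=[4, 10]
12: 0x63 (blk 6, set 0) → L1-HIT  vc=[4, 10]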